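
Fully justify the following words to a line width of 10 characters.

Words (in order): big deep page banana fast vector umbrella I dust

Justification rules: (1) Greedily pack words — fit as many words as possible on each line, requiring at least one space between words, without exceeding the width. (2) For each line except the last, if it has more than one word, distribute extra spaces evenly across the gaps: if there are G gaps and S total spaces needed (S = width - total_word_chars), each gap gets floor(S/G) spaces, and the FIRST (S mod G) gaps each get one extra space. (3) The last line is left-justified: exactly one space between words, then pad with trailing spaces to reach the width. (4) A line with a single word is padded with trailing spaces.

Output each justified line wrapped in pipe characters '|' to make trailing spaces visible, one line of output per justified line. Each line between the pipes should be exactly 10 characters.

Line 1: ['big', 'deep'] (min_width=8, slack=2)
Line 2: ['page'] (min_width=4, slack=6)
Line 3: ['banana'] (min_width=6, slack=4)
Line 4: ['fast'] (min_width=4, slack=6)
Line 5: ['vector'] (min_width=6, slack=4)
Line 6: ['umbrella', 'I'] (min_width=10, slack=0)
Line 7: ['dust'] (min_width=4, slack=6)

Answer: |big   deep|
|page      |
|banana    |
|fast      |
|vector    |
|umbrella I|
|dust      |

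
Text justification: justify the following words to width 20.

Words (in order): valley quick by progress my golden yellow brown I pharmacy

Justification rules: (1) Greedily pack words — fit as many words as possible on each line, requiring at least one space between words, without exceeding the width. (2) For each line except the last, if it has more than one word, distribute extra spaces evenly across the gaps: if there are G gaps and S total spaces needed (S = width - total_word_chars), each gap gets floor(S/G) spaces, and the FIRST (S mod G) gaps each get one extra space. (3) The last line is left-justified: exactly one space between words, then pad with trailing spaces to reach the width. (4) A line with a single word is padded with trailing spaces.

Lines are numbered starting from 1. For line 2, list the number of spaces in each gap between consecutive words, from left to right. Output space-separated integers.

Answer: 2 2

Derivation:
Line 1: ['valley', 'quick', 'by'] (min_width=15, slack=5)
Line 2: ['progress', 'my', 'golden'] (min_width=18, slack=2)
Line 3: ['yellow', 'brown', 'I'] (min_width=14, slack=6)
Line 4: ['pharmacy'] (min_width=8, slack=12)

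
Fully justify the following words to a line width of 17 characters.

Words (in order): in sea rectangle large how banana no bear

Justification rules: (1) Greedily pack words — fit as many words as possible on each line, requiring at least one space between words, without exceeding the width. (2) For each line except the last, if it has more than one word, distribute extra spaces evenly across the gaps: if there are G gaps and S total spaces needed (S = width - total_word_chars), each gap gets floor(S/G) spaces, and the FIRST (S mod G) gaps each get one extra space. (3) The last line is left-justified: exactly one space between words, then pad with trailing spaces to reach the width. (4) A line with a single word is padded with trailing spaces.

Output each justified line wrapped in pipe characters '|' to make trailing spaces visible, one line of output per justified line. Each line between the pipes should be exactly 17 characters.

Line 1: ['in', 'sea', 'rectangle'] (min_width=16, slack=1)
Line 2: ['large', 'how', 'banana'] (min_width=16, slack=1)
Line 3: ['no', 'bear'] (min_width=7, slack=10)

Answer: |in  sea rectangle|
|large  how banana|
|no bear          |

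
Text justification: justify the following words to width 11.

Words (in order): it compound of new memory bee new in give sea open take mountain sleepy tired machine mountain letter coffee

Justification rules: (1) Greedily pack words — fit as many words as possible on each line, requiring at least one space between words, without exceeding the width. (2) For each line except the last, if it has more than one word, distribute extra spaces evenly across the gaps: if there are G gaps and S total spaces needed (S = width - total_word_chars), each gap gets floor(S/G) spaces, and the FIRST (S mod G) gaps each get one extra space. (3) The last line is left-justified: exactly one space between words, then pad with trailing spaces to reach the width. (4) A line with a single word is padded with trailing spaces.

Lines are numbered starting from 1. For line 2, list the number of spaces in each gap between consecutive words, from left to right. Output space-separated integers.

Answer: 6

Derivation:
Line 1: ['it', 'compound'] (min_width=11, slack=0)
Line 2: ['of', 'new'] (min_width=6, slack=5)
Line 3: ['memory', 'bee'] (min_width=10, slack=1)
Line 4: ['new', 'in', 'give'] (min_width=11, slack=0)
Line 5: ['sea', 'open'] (min_width=8, slack=3)
Line 6: ['take'] (min_width=4, slack=7)
Line 7: ['mountain'] (min_width=8, slack=3)
Line 8: ['sleepy'] (min_width=6, slack=5)
Line 9: ['tired'] (min_width=5, slack=6)
Line 10: ['machine'] (min_width=7, slack=4)
Line 11: ['mountain'] (min_width=8, slack=3)
Line 12: ['letter'] (min_width=6, slack=5)
Line 13: ['coffee'] (min_width=6, slack=5)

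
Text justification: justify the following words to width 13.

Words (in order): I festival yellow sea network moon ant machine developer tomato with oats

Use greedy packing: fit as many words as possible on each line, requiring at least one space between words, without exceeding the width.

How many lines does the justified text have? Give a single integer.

Line 1: ['I', 'festival'] (min_width=10, slack=3)
Line 2: ['yellow', 'sea'] (min_width=10, slack=3)
Line 3: ['network', 'moon'] (min_width=12, slack=1)
Line 4: ['ant', 'machine'] (min_width=11, slack=2)
Line 5: ['developer'] (min_width=9, slack=4)
Line 6: ['tomato', 'with'] (min_width=11, slack=2)
Line 7: ['oats'] (min_width=4, slack=9)
Total lines: 7

Answer: 7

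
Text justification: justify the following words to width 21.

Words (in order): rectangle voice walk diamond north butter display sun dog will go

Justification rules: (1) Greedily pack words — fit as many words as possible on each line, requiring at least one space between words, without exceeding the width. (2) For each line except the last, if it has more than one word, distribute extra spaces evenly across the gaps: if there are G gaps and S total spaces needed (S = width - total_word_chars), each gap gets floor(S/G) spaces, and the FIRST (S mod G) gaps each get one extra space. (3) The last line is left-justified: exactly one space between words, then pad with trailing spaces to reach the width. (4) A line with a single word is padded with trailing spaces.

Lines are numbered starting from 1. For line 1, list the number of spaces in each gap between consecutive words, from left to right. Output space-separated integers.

Answer: 2 1

Derivation:
Line 1: ['rectangle', 'voice', 'walk'] (min_width=20, slack=1)
Line 2: ['diamond', 'north', 'butter'] (min_width=20, slack=1)
Line 3: ['display', 'sun', 'dog', 'will'] (min_width=20, slack=1)
Line 4: ['go'] (min_width=2, slack=19)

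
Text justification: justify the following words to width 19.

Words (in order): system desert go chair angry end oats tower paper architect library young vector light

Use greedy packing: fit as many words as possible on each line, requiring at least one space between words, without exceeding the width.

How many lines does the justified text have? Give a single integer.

Line 1: ['system', 'desert', 'go'] (min_width=16, slack=3)
Line 2: ['chair', 'angry', 'end'] (min_width=15, slack=4)
Line 3: ['oats', 'tower', 'paper'] (min_width=16, slack=3)
Line 4: ['architect', 'library'] (min_width=17, slack=2)
Line 5: ['young', 'vector', 'light'] (min_width=18, slack=1)
Total lines: 5

Answer: 5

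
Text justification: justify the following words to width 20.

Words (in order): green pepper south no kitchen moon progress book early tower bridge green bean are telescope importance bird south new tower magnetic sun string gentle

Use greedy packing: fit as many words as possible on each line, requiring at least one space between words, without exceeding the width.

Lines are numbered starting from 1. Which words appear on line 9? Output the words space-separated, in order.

Answer: gentle

Derivation:
Line 1: ['green', 'pepper', 'south'] (min_width=18, slack=2)
Line 2: ['no', 'kitchen', 'moon'] (min_width=15, slack=5)
Line 3: ['progress', 'book', 'early'] (min_width=19, slack=1)
Line 4: ['tower', 'bridge', 'green'] (min_width=18, slack=2)
Line 5: ['bean', 'are', 'telescope'] (min_width=18, slack=2)
Line 6: ['importance', 'bird'] (min_width=15, slack=5)
Line 7: ['south', 'new', 'tower'] (min_width=15, slack=5)
Line 8: ['magnetic', 'sun', 'string'] (min_width=19, slack=1)
Line 9: ['gentle'] (min_width=6, slack=14)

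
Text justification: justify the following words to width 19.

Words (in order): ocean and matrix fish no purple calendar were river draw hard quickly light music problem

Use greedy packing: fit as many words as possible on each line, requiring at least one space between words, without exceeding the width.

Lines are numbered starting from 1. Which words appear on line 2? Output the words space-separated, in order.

Answer: fish no purple

Derivation:
Line 1: ['ocean', 'and', 'matrix'] (min_width=16, slack=3)
Line 2: ['fish', 'no', 'purple'] (min_width=14, slack=5)
Line 3: ['calendar', 'were', 'river'] (min_width=19, slack=0)
Line 4: ['draw', 'hard', 'quickly'] (min_width=17, slack=2)
Line 5: ['light', 'music', 'problem'] (min_width=19, slack=0)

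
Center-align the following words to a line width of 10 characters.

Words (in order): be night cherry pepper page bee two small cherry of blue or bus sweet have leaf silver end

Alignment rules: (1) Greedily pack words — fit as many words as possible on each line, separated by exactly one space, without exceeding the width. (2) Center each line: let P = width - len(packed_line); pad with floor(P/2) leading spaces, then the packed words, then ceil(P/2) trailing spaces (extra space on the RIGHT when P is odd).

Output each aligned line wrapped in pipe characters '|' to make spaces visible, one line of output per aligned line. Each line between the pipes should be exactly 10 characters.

Answer: | be night |
|  cherry  |
|  pepper  |
| page bee |
|two small |
|cherry of |
| blue or  |
|bus sweet |
|have leaf |
|silver end|

Derivation:
Line 1: ['be', 'night'] (min_width=8, slack=2)
Line 2: ['cherry'] (min_width=6, slack=4)
Line 3: ['pepper'] (min_width=6, slack=4)
Line 4: ['page', 'bee'] (min_width=8, slack=2)
Line 5: ['two', 'small'] (min_width=9, slack=1)
Line 6: ['cherry', 'of'] (min_width=9, slack=1)
Line 7: ['blue', 'or'] (min_width=7, slack=3)
Line 8: ['bus', 'sweet'] (min_width=9, slack=1)
Line 9: ['have', 'leaf'] (min_width=9, slack=1)
Line 10: ['silver', 'end'] (min_width=10, slack=0)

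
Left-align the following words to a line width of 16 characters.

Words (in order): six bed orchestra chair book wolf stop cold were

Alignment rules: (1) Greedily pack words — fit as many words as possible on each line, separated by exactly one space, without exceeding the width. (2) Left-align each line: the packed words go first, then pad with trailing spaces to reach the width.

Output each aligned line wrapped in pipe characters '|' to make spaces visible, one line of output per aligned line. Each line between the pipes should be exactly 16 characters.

Answer: |six bed         |
|orchestra chair |
|book wolf stop  |
|cold were       |

Derivation:
Line 1: ['six', 'bed'] (min_width=7, slack=9)
Line 2: ['orchestra', 'chair'] (min_width=15, slack=1)
Line 3: ['book', 'wolf', 'stop'] (min_width=14, slack=2)
Line 4: ['cold', 'were'] (min_width=9, slack=7)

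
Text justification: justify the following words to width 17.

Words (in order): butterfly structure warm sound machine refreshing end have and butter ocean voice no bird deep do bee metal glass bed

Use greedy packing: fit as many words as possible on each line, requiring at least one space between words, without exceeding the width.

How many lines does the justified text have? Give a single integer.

Answer: 8

Derivation:
Line 1: ['butterfly'] (min_width=9, slack=8)
Line 2: ['structure', 'warm'] (min_width=14, slack=3)
Line 3: ['sound', 'machine'] (min_width=13, slack=4)
Line 4: ['refreshing', 'end'] (min_width=14, slack=3)
Line 5: ['have', 'and', 'butter'] (min_width=15, slack=2)
Line 6: ['ocean', 'voice', 'no'] (min_width=14, slack=3)
Line 7: ['bird', 'deep', 'do', 'bee'] (min_width=16, slack=1)
Line 8: ['metal', 'glass', 'bed'] (min_width=15, slack=2)
Total lines: 8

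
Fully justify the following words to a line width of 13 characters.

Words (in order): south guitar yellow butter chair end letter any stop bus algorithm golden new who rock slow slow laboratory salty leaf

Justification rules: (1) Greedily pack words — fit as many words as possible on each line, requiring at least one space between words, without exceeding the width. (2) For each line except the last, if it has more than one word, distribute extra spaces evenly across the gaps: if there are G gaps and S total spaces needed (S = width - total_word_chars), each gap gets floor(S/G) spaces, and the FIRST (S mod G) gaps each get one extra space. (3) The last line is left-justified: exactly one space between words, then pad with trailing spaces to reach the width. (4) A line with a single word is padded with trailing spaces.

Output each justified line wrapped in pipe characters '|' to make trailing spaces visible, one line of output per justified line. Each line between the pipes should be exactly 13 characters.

Answer: |south  guitar|
|yellow butter|
|chair     end|
|letter    any|
|stop      bus|
|algorithm    |
|golden    new|
|who rock slow|
|slow         |
|laboratory   |
|salty leaf   |

Derivation:
Line 1: ['south', 'guitar'] (min_width=12, slack=1)
Line 2: ['yellow', 'butter'] (min_width=13, slack=0)
Line 3: ['chair', 'end'] (min_width=9, slack=4)
Line 4: ['letter', 'any'] (min_width=10, slack=3)
Line 5: ['stop', 'bus'] (min_width=8, slack=5)
Line 6: ['algorithm'] (min_width=9, slack=4)
Line 7: ['golden', 'new'] (min_width=10, slack=3)
Line 8: ['who', 'rock', 'slow'] (min_width=13, slack=0)
Line 9: ['slow'] (min_width=4, slack=9)
Line 10: ['laboratory'] (min_width=10, slack=3)
Line 11: ['salty', 'leaf'] (min_width=10, slack=3)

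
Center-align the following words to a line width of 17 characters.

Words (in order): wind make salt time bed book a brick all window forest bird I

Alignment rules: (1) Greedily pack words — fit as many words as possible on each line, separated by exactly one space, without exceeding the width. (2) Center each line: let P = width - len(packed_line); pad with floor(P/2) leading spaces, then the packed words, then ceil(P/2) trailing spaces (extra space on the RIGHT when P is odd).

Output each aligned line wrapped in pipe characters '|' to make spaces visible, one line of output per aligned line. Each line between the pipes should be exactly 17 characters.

Line 1: ['wind', 'make', 'salt'] (min_width=14, slack=3)
Line 2: ['time', 'bed', 'book', 'a'] (min_width=15, slack=2)
Line 3: ['brick', 'all', 'window'] (min_width=16, slack=1)
Line 4: ['forest', 'bird', 'I'] (min_width=13, slack=4)

Answer: | wind make salt  |
| time bed book a |
|brick all window |
|  forest bird I  |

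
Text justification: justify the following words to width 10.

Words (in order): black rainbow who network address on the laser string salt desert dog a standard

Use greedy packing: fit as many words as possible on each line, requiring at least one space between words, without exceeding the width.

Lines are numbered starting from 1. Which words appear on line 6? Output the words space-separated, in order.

Line 1: ['black'] (min_width=5, slack=5)
Line 2: ['rainbow'] (min_width=7, slack=3)
Line 3: ['who'] (min_width=3, slack=7)
Line 4: ['network'] (min_width=7, slack=3)
Line 5: ['address', 'on'] (min_width=10, slack=0)
Line 6: ['the', 'laser'] (min_width=9, slack=1)
Line 7: ['string'] (min_width=6, slack=4)
Line 8: ['salt'] (min_width=4, slack=6)
Line 9: ['desert', 'dog'] (min_width=10, slack=0)
Line 10: ['a', 'standard'] (min_width=10, slack=0)

Answer: the laser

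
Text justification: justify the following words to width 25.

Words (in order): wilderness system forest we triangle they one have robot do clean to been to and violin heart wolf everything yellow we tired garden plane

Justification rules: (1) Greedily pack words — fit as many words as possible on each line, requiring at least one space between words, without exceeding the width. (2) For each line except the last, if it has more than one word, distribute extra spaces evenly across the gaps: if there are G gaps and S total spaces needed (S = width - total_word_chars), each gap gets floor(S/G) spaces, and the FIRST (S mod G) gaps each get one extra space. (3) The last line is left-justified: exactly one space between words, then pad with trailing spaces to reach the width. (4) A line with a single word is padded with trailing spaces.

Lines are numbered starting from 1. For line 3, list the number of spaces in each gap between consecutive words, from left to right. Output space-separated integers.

Line 1: ['wilderness', 'system', 'forest'] (min_width=24, slack=1)
Line 2: ['we', 'triangle', 'they', 'one', 'have'] (min_width=25, slack=0)
Line 3: ['robot', 'do', 'clean', 'to', 'been', 'to'] (min_width=25, slack=0)
Line 4: ['and', 'violin', 'heart', 'wolf'] (min_width=21, slack=4)
Line 5: ['everything', 'yellow', 'we'] (min_width=20, slack=5)
Line 6: ['tired', 'garden', 'plane'] (min_width=18, slack=7)

Answer: 1 1 1 1 1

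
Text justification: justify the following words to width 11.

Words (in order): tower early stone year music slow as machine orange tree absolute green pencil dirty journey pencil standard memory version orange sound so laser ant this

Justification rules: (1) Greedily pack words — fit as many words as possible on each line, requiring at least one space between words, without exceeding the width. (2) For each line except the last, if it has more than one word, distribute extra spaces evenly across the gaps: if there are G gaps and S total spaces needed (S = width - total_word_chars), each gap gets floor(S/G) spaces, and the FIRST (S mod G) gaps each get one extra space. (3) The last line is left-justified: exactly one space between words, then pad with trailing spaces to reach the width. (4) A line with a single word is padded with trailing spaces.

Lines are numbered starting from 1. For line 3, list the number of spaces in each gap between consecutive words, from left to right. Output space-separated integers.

Line 1: ['tower', 'early'] (min_width=11, slack=0)
Line 2: ['stone', 'year'] (min_width=10, slack=1)
Line 3: ['music', 'slow'] (min_width=10, slack=1)
Line 4: ['as', 'machine'] (min_width=10, slack=1)
Line 5: ['orange', 'tree'] (min_width=11, slack=0)
Line 6: ['absolute'] (min_width=8, slack=3)
Line 7: ['green'] (min_width=5, slack=6)
Line 8: ['pencil'] (min_width=6, slack=5)
Line 9: ['dirty'] (min_width=5, slack=6)
Line 10: ['journey'] (min_width=7, slack=4)
Line 11: ['pencil'] (min_width=6, slack=5)
Line 12: ['standard'] (min_width=8, slack=3)
Line 13: ['memory'] (min_width=6, slack=5)
Line 14: ['version'] (min_width=7, slack=4)
Line 15: ['orange'] (min_width=6, slack=5)
Line 16: ['sound', 'so'] (min_width=8, slack=3)
Line 17: ['laser', 'ant'] (min_width=9, slack=2)
Line 18: ['this'] (min_width=4, slack=7)

Answer: 2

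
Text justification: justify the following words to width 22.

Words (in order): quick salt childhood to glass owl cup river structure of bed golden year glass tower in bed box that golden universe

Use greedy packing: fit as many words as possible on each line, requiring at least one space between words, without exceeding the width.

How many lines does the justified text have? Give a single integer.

Answer: 6

Derivation:
Line 1: ['quick', 'salt', 'childhood'] (min_width=20, slack=2)
Line 2: ['to', 'glass', 'owl', 'cup', 'river'] (min_width=22, slack=0)
Line 3: ['structure', 'of', 'bed'] (min_width=16, slack=6)
Line 4: ['golden', 'year', 'glass'] (min_width=17, slack=5)
Line 5: ['tower', 'in', 'bed', 'box', 'that'] (min_width=21, slack=1)
Line 6: ['golden', 'universe'] (min_width=15, slack=7)
Total lines: 6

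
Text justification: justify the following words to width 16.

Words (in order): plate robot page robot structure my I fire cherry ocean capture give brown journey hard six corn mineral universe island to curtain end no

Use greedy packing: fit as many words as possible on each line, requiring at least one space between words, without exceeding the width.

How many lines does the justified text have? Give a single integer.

Line 1: ['plate', 'robot', 'page'] (min_width=16, slack=0)
Line 2: ['robot', 'structure'] (min_width=15, slack=1)
Line 3: ['my', 'I', 'fire', 'cherry'] (min_width=16, slack=0)
Line 4: ['ocean', 'capture'] (min_width=13, slack=3)
Line 5: ['give', 'brown'] (min_width=10, slack=6)
Line 6: ['journey', 'hard', 'six'] (min_width=16, slack=0)
Line 7: ['corn', 'mineral'] (min_width=12, slack=4)
Line 8: ['universe', 'island'] (min_width=15, slack=1)
Line 9: ['to', 'curtain', 'end'] (min_width=14, slack=2)
Line 10: ['no'] (min_width=2, slack=14)
Total lines: 10

Answer: 10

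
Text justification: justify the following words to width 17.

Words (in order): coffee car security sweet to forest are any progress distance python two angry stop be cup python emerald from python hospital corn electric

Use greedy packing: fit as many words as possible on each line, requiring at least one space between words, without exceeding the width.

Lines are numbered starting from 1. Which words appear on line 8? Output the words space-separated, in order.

Answer: from python

Derivation:
Line 1: ['coffee', 'car'] (min_width=10, slack=7)
Line 2: ['security', 'sweet', 'to'] (min_width=17, slack=0)
Line 3: ['forest', 'are', 'any'] (min_width=14, slack=3)
Line 4: ['progress', 'distance'] (min_width=17, slack=0)
Line 5: ['python', 'two', 'angry'] (min_width=16, slack=1)
Line 6: ['stop', 'be', 'cup'] (min_width=11, slack=6)
Line 7: ['python', 'emerald'] (min_width=14, slack=3)
Line 8: ['from', 'python'] (min_width=11, slack=6)
Line 9: ['hospital', 'corn'] (min_width=13, slack=4)
Line 10: ['electric'] (min_width=8, slack=9)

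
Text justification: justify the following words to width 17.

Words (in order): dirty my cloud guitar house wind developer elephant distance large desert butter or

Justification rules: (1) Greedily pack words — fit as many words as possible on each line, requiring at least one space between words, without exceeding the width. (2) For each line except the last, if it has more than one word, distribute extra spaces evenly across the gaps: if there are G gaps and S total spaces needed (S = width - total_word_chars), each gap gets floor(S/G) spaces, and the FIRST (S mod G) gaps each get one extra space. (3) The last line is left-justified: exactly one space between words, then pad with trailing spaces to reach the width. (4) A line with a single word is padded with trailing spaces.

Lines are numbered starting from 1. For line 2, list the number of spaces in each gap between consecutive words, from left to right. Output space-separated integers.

Line 1: ['dirty', 'my', 'cloud'] (min_width=14, slack=3)
Line 2: ['guitar', 'house', 'wind'] (min_width=17, slack=0)
Line 3: ['developer'] (min_width=9, slack=8)
Line 4: ['elephant', 'distance'] (min_width=17, slack=0)
Line 5: ['large', 'desert'] (min_width=12, slack=5)
Line 6: ['butter', 'or'] (min_width=9, slack=8)

Answer: 1 1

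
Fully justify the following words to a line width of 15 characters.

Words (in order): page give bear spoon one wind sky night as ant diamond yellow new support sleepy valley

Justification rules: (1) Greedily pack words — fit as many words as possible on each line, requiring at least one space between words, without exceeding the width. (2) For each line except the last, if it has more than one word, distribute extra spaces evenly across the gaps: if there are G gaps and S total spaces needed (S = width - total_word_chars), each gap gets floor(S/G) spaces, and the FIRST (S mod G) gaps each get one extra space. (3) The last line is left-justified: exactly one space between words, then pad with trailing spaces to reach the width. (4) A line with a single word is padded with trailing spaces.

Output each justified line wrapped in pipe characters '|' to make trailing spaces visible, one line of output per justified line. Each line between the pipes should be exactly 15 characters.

Line 1: ['page', 'give', 'bear'] (min_width=14, slack=1)
Line 2: ['spoon', 'one', 'wind'] (min_width=14, slack=1)
Line 3: ['sky', 'night', 'as'] (min_width=12, slack=3)
Line 4: ['ant', 'diamond'] (min_width=11, slack=4)
Line 5: ['yellow', 'new'] (min_width=10, slack=5)
Line 6: ['support', 'sleepy'] (min_width=14, slack=1)
Line 7: ['valley'] (min_width=6, slack=9)

Answer: |page  give bear|
|spoon  one wind|
|sky   night  as|
|ant     diamond|
|yellow      new|
|support  sleepy|
|valley         |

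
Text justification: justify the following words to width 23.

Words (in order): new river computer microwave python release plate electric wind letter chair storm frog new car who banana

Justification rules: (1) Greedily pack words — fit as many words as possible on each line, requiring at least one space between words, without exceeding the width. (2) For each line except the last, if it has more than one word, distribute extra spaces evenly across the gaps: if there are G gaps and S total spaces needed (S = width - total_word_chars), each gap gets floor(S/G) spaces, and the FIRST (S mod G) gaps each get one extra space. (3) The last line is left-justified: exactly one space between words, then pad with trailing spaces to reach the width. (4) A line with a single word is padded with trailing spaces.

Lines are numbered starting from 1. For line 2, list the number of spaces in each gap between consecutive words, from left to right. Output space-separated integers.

Answer: 8

Derivation:
Line 1: ['new', 'river', 'computer'] (min_width=18, slack=5)
Line 2: ['microwave', 'python'] (min_width=16, slack=7)
Line 3: ['release', 'plate', 'electric'] (min_width=22, slack=1)
Line 4: ['wind', 'letter', 'chair', 'storm'] (min_width=23, slack=0)
Line 5: ['frog', 'new', 'car', 'who', 'banana'] (min_width=23, slack=0)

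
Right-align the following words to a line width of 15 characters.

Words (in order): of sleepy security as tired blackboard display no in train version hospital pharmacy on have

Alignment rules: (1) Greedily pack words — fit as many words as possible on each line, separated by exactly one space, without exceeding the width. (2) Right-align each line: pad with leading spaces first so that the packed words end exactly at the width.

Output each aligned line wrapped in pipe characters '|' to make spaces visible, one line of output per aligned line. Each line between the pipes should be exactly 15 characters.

Line 1: ['of', 'sleepy'] (min_width=9, slack=6)
Line 2: ['security', 'as'] (min_width=11, slack=4)
Line 3: ['tired'] (min_width=5, slack=10)
Line 4: ['blackboard'] (min_width=10, slack=5)
Line 5: ['display', 'no', 'in'] (min_width=13, slack=2)
Line 6: ['train', 'version'] (min_width=13, slack=2)
Line 7: ['hospital'] (min_width=8, slack=7)
Line 8: ['pharmacy', 'on'] (min_width=11, slack=4)
Line 9: ['have'] (min_width=4, slack=11)

Answer: |      of sleepy|
|    security as|
|          tired|
|     blackboard|
|  display no in|
|  train version|
|       hospital|
|    pharmacy on|
|           have|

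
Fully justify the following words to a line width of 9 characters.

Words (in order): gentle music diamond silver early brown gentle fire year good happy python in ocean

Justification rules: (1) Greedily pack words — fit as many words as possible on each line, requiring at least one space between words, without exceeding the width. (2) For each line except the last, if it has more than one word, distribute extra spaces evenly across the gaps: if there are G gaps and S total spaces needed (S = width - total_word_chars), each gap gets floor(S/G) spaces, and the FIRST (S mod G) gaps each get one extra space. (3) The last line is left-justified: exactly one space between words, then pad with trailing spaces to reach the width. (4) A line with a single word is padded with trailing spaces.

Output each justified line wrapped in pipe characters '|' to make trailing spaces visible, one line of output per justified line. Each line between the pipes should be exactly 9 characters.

Line 1: ['gentle'] (min_width=6, slack=3)
Line 2: ['music'] (min_width=5, slack=4)
Line 3: ['diamond'] (min_width=7, slack=2)
Line 4: ['silver'] (min_width=6, slack=3)
Line 5: ['early'] (min_width=5, slack=4)
Line 6: ['brown'] (min_width=5, slack=4)
Line 7: ['gentle'] (min_width=6, slack=3)
Line 8: ['fire', 'year'] (min_width=9, slack=0)
Line 9: ['good'] (min_width=4, slack=5)
Line 10: ['happy'] (min_width=5, slack=4)
Line 11: ['python', 'in'] (min_width=9, slack=0)
Line 12: ['ocean'] (min_width=5, slack=4)

Answer: |gentle   |
|music    |
|diamond  |
|silver   |
|early    |
|brown    |
|gentle   |
|fire year|
|good     |
|happy    |
|python in|
|ocean    |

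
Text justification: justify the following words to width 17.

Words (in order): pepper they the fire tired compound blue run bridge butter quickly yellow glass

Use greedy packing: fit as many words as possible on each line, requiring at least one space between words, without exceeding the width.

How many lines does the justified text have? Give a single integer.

Line 1: ['pepper', 'they', 'the'] (min_width=15, slack=2)
Line 2: ['fire', 'tired'] (min_width=10, slack=7)
Line 3: ['compound', 'blue', 'run'] (min_width=17, slack=0)
Line 4: ['bridge', 'butter'] (min_width=13, slack=4)
Line 5: ['quickly', 'yellow'] (min_width=14, slack=3)
Line 6: ['glass'] (min_width=5, slack=12)
Total lines: 6

Answer: 6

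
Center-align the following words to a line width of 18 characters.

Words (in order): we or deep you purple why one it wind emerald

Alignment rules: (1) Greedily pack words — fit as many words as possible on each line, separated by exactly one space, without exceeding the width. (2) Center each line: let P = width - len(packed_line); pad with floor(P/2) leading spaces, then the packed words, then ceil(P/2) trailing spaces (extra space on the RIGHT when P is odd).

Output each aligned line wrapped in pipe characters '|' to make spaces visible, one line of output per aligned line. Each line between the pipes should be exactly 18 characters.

Line 1: ['we', 'or', 'deep', 'you'] (min_width=14, slack=4)
Line 2: ['purple', 'why', 'one', 'it'] (min_width=17, slack=1)
Line 3: ['wind', 'emerald'] (min_width=12, slack=6)

Answer: |  we or deep you  |
|purple why one it |
|   wind emerald   |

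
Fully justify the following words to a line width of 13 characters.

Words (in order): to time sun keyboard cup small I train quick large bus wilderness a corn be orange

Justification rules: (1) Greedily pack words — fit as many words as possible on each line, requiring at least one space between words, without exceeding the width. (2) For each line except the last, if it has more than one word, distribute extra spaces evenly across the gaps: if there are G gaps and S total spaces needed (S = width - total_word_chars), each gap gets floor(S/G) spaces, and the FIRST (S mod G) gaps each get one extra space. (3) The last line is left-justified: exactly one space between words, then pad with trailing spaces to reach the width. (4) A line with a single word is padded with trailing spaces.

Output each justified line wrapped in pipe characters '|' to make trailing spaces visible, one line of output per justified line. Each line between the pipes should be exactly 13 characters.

Line 1: ['to', 'time', 'sun'] (min_width=11, slack=2)
Line 2: ['keyboard', 'cup'] (min_width=12, slack=1)
Line 3: ['small', 'I', 'train'] (min_width=13, slack=0)
Line 4: ['quick', 'large'] (min_width=11, slack=2)
Line 5: ['bus'] (min_width=3, slack=10)
Line 6: ['wilderness', 'a'] (min_width=12, slack=1)
Line 7: ['corn', 'be'] (min_width=7, slack=6)
Line 8: ['orange'] (min_width=6, slack=7)

Answer: |to  time  sun|
|keyboard  cup|
|small I train|
|quick   large|
|bus          |
|wilderness  a|
|corn       be|
|orange       |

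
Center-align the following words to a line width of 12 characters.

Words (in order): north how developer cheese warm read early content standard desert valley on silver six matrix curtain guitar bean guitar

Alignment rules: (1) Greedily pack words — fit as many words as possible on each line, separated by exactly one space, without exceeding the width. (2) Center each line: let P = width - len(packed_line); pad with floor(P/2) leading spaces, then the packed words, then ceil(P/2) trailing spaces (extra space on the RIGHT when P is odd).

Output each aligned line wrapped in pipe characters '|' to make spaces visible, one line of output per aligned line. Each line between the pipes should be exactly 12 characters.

Answer: | north how  |
| developer  |
|cheese warm |
| read early |
|  content   |
|  standard  |
|   desert   |
| valley on  |
| silver six |
|   matrix   |
|  curtain   |
|guitar bean |
|   guitar   |

Derivation:
Line 1: ['north', 'how'] (min_width=9, slack=3)
Line 2: ['developer'] (min_width=9, slack=3)
Line 3: ['cheese', 'warm'] (min_width=11, slack=1)
Line 4: ['read', 'early'] (min_width=10, slack=2)
Line 5: ['content'] (min_width=7, slack=5)
Line 6: ['standard'] (min_width=8, slack=4)
Line 7: ['desert'] (min_width=6, slack=6)
Line 8: ['valley', 'on'] (min_width=9, slack=3)
Line 9: ['silver', 'six'] (min_width=10, slack=2)
Line 10: ['matrix'] (min_width=6, slack=6)
Line 11: ['curtain'] (min_width=7, slack=5)
Line 12: ['guitar', 'bean'] (min_width=11, slack=1)
Line 13: ['guitar'] (min_width=6, slack=6)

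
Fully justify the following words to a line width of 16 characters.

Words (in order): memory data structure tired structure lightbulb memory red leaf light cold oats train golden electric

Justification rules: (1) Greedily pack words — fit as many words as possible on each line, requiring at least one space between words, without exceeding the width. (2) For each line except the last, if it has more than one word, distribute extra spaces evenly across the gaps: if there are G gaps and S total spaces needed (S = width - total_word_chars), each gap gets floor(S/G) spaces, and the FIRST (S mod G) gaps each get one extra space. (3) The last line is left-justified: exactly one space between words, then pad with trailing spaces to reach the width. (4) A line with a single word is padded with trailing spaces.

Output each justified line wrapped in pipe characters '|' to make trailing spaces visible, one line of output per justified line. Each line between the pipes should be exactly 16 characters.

Answer: |memory      data|
|structure  tired|
|structure       |
|lightbulb memory|
|red  leaf  light|
|cold  oats train|
|golden electric |

Derivation:
Line 1: ['memory', 'data'] (min_width=11, slack=5)
Line 2: ['structure', 'tired'] (min_width=15, slack=1)
Line 3: ['structure'] (min_width=9, slack=7)
Line 4: ['lightbulb', 'memory'] (min_width=16, slack=0)
Line 5: ['red', 'leaf', 'light'] (min_width=14, slack=2)
Line 6: ['cold', 'oats', 'train'] (min_width=15, slack=1)
Line 7: ['golden', 'electric'] (min_width=15, slack=1)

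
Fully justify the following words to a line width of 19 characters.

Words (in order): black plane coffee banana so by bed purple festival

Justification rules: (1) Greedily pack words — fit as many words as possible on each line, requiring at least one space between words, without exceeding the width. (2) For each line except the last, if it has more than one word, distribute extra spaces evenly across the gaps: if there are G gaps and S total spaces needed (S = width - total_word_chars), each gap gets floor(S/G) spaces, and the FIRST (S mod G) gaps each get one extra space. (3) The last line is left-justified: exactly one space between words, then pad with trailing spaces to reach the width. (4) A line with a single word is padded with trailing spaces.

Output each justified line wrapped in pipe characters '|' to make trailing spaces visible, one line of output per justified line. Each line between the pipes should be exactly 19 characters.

Answer: |black  plane coffee|
|banana  so  by  bed|
|purple festival    |

Derivation:
Line 1: ['black', 'plane', 'coffee'] (min_width=18, slack=1)
Line 2: ['banana', 'so', 'by', 'bed'] (min_width=16, slack=3)
Line 3: ['purple', 'festival'] (min_width=15, slack=4)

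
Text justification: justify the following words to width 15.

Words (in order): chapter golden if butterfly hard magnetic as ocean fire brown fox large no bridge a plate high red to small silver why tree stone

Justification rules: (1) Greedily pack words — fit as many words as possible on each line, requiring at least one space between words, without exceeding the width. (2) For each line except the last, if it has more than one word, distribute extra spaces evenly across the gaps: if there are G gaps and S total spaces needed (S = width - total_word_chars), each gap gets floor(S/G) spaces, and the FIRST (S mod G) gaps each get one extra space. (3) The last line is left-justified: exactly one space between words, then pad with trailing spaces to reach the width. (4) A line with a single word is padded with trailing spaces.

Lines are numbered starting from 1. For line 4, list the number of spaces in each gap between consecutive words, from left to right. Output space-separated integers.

Line 1: ['chapter', 'golden'] (min_width=14, slack=1)
Line 2: ['if', 'butterfly'] (min_width=12, slack=3)
Line 3: ['hard', 'magnetic'] (min_width=13, slack=2)
Line 4: ['as', 'ocean', 'fire'] (min_width=13, slack=2)
Line 5: ['brown', 'fox', 'large'] (min_width=15, slack=0)
Line 6: ['no', 'bridge', 'a'] (min_width=11, slack=4)
Line 7: ['plate', 'high', 'red'] (min_width=14, slack=1)
Line 8: ['to', 'small', 'silver'] (min_width=15, slack=0)
Line 9: ['why', 'tree', 'stone'] (min_width=14, slack=1)

Answer: 2 2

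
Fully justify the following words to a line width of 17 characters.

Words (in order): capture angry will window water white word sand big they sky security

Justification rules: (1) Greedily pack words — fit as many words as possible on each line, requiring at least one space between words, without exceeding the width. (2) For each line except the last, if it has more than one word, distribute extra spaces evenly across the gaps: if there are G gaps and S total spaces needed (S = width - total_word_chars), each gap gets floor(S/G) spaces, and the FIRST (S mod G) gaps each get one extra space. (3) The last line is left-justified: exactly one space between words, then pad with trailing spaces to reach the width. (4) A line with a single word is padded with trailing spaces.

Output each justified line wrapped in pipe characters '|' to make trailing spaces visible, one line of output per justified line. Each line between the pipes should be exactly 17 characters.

Line 1: ['capture', 'angry'] (min_width=13, slack=4)
Line 2: ['will', 'window', 'water'] (min_width=17, slack=0)
Line 3: ['white', 'word', 'sand'] (min_width=15, slack=2)
Line 4: ['big', 'they', 'sky'] (min_width=12, slack=5)
Line 5: ['security'] (min_width=8, slack=9)

Answer: |capture     angry|
|will window water|
|white  word  sand|
|big    they   sky|
|security         |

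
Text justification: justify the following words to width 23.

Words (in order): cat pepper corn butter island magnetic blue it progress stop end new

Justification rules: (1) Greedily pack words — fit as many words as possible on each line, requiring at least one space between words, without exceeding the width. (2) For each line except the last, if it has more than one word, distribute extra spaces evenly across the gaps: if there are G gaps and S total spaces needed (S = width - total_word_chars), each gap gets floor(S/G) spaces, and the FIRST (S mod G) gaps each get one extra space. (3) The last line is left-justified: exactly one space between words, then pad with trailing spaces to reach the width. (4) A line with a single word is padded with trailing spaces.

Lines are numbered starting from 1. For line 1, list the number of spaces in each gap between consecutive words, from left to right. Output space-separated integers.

Answer: 2 1 1

Derivation:
Line 1: ['cat', 'pepper', 'corn', 'butter'] (min_width=22, slack=1)
Line 2: ['island', 'magnetic', 'blue', 'it'] (min_width=23, slack=0)
Line 3: ['progress', 'stop', 'end', 'new'] (min_width=21, slack=2)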